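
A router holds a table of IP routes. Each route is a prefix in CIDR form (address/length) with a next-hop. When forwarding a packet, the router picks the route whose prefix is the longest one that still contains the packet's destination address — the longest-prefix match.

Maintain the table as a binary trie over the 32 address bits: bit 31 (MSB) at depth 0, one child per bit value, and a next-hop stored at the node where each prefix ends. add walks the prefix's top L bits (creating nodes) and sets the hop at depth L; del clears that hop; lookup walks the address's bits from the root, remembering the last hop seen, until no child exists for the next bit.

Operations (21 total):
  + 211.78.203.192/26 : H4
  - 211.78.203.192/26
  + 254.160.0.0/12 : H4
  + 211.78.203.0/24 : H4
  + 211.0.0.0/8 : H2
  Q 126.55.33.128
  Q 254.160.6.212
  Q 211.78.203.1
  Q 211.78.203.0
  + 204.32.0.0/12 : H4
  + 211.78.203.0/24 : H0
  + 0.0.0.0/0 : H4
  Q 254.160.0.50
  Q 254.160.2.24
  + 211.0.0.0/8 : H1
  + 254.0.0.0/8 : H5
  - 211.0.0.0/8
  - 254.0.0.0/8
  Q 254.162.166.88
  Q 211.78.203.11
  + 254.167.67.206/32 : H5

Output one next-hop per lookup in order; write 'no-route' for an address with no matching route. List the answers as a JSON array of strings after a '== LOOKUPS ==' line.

Trace:
  add 211.78.203.192/26 -> H4 at depth 26
  del 211.78.203.192/26 (clear depth 26)
  add 254.160.0.0/12 -> H4 at depth 12
  add 211.78.203.0/24 -> H4 at depth 24
  add 211.0.0.0/8 -> H2 at depth 8
  lookup 126.55.33.128: bits ε walk d0:- -> no-route
  lookup 254.160.6.212: bits 111111101010 walk d0:-→d1:-→d2:-→d3:-→d4:-→d5:-→d6:-→d7:-→d8:-→d9:-→d10:-→d11:-→d12:H4 -> H4
  lookup 211.78.203.1: bits 110100110100111011001011 walk d0:-→d1:-→d2:-→d3:-→d4:-→d5:-→d6:-→d7:-→d8:H2→d9:-→d10:-→d11:-→d12:-→d13:-→d14:-→d15:-→d16:-→d17:-→d18:-→d19:-→d20:-→d21:-→d22:-→d23:-→d24:H4 -> H4
  lookup 211.78.203.0: bits 110100110100111011001011 walk d0:-→d1:-→d2:-→d3:-→d4:-→d5:-→d6:-→d7:-→d8:H2→d9:-→d10:-→d11:-→d12:-→d13:-→d14:-→d15:-→d16:-→d17:-→d18:-→d19:-→d20:-→d21:-→d22:-→d23:-→d24:H4 -> H4
  add 204.32.0.0/12 -> H4 at depth 12
  add 211.78.203.0/24 -> H0 at depth 24
  add 0.0.0.0/0 -> H4 at depth 0
  lookup 254.160.0.50: bits 111111101010 walk d0:H4→d1:-→d2:-→d3:-→d4:-→d5:-→d6:-→d7:-→d8:-→d9:-→d10:-→d11:-→d12:H4 -> H4
  lookup 254.160.2.24: bits 111111101010 walk d0:H4→d1:-→d2:-→d3:-→d4:-→d5:-→d6:-→d7:-→d8:-→d9:-→d10:-→d11:-→d12:H4 -> H4
  add 211.0.0.0/8 -> H1 at depth 8
  add 254.0.0.0/8 -> H5 at depth 8
  del 211.0.0.0/8 (clear depth 8)
  del 254.0.0.0/8 (clear depth 8)
  lookup 254.162.166.88: bits 111111101010 walk d0:H4→d1:-→d2:-→d3:-→d4:-→d5:-→d6:-→d7:-→d8:-→d9:-→d10:-→d11:-→d12:H4 -> H4
  lookup 211.78.203.11: bits 110100110100111011001011 walk d0:H4→d1:-→d2:-→d3:-→d4:-→d5:-→d6:-→d7:-→d8:-→d9:-→d10:-→d11:-→d12:-→d13:-→d14:-→d15:-→d16:-→d17:-→d18:-→d19:-→d20:-→d21:-→d22:-→d23:-→d24:H0 -> H0
  add 254.167.67.206/32 -> H5 at depth 32

== LOOKUPS ==
["no-route","H4","H4","H4","H4","H4","H4","H0"]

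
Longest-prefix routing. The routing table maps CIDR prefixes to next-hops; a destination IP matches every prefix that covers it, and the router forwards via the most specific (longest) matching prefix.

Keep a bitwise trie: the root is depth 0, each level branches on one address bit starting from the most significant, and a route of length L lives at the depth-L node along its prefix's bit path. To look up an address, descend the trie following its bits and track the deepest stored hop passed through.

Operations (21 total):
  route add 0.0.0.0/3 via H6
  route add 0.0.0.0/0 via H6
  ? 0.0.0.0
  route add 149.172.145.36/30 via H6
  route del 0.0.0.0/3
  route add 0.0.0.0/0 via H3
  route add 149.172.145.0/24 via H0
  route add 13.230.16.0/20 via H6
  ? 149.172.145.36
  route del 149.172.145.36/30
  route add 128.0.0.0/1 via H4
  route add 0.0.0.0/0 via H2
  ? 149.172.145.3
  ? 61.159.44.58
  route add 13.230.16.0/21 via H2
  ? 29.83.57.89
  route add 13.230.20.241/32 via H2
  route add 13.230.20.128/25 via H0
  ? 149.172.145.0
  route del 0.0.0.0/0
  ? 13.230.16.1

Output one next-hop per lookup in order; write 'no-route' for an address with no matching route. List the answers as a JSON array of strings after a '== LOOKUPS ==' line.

Trace:
  add 0.0.0.0/3 -> H6 at depth 3
  add 0.0.0.0/0 -> H6 at depth 0
  Q 0.0.0.0: descend 000 ; hops seen [H6,H6] ; pick H6
  add 149.172.145.36/30 -> H6 at depth 30
  del 0.0.0.0/3 (clear depth 3)
  add 0.0.0.0/0 -> H3 at depth 0
  add 149.172.145.0/24 -> H0 at depth 24
  add 13.230.16.0/20 -> H6 at depth 20
  Q 149.172.145.36: descend 100101011010110010010001001001 ; hops seen [H3,H0,H6] ; pick H6
  del 149.172.145.36/30 (clear depth 30)
  add 128.0.0.0/1 -> H4 at depth 1
  add 0.0.0.0/0 -> H2 at depth 0
  Q 149.172.145.3: descend 10010101101011001001000100 ; hops seen [H2,H4,H0] ; pick H0
  Q 61.159.44.58: descend 00 ; hops seen [H2] ; pick H2
  add 13.230.16.0/21 -> H2 at depth 21
  Q 29.83.57.89: descend 000 ; hops seen [H2] ; pick H2
  add 13.230.20.241/32 -> H2 at depth 32
  add 13.230.20.128/25 -> H0 at depth 25
  Q 149.172.145.0: descend 10010101101011001001000100 ; hops seen [H2,H4,H0] ; pick H0
  del 0.0.0.0/0 (clear depth 0)
  Q 13.230.16.1: descend 000011011110011000010 ; hops seen [H6,H2] ; pick H2

== LOOKUPS ==
["H6","H6","H0","H2","H2","H0","H2"]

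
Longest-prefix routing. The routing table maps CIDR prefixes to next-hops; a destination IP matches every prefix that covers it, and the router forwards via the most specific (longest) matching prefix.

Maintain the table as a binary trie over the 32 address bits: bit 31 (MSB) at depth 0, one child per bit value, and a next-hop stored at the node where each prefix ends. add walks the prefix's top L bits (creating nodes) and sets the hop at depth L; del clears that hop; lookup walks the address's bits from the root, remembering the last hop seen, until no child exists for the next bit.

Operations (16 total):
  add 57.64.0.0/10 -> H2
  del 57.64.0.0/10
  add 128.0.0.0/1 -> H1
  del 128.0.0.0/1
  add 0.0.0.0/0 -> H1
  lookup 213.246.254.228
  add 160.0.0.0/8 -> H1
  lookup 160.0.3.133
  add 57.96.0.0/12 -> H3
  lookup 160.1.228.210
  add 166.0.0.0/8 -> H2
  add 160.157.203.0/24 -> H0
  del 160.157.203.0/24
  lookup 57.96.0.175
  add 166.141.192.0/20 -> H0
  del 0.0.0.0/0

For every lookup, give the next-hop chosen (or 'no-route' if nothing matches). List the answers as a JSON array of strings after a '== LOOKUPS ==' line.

Process each operation:
  add 57.64.0.0/10 -> H2 at depth 10
  del 57.64.0.0/10 (clear depth 10)
  add 128.0.0.0/1 -> H1 at depth 1
  del 128.0.0.0/1 (clear depth 1)
  add 0.0.0.0/0 -> H1 at depth 0
  ? 213.246.254.228  path d0:H1→d1:-  best=H1
  add 160.0.0.0/8 -> H1 at depth 8
  ? 160.0.3.133  path d0:H1→d1:-→d2:-→d3:-→d4:-→d5:-→d6:-→d7:-→d8:H1  best=H1
  add 57.96.0.0/12 -> H3 at depth 12
  ? 160.1.228.210  path d0:H1→d1:-→d2:-→d3:-→d4:-→d5:-→d6:-→d7:-→d8:H1  best=H1
  add 166.0.0.0/8 -> H2 at depth 8
  add 160.157.203.0/24 -> H0 at depth 24
  del 160.157.203.0/24 (clear depth 24)
  ? 57.96.0.175  path d0:H1→d1:-→d2:-→d3:-→d4:-→d5:-→d6:-→d7:-→d8:-→d9:-→d10:-→d11:-→d12:H3  best=H3
  add 166.141.192.0/20 -> H0 at depth 20
  del 0.0.0.0/0 (clear depth 0)

== LOOKUPS ==
["H1","H1","H1","H3"]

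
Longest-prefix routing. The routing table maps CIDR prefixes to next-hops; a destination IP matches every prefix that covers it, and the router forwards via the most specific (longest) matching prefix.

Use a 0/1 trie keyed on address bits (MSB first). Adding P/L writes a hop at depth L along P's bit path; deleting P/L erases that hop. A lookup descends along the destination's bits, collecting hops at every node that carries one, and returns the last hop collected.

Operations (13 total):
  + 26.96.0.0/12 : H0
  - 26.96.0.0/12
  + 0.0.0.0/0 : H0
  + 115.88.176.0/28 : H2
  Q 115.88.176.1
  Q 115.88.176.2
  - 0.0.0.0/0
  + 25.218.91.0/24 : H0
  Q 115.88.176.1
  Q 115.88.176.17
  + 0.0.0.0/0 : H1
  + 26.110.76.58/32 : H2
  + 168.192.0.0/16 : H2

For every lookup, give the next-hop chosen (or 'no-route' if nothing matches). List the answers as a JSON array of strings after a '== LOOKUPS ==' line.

Process each operation:
  + 26.96.0.0/12 (H0) depth=12
  - 26.96.0.0/12 clear@12
  + 0.0.0.0/0 (H0) depth=0
  + 115.88.176.0/28 (H2) depth=28
  lookup 115.88.176.1: bits 0111001101011000101100000000 walk d0:H0→d1:-→d2:-→d3:-→d4:-→d5:-→d6:-→d7:-→d8:-→d9:-→d10:-→d11:-→d12:-→d13:-→d14:-→d15:-→d16:-→d17:-→d18:-→d19:-→d20:-→d21:-→d22:-→d23:-→d24:-→d25:-→d26:-→d27:-→d28:H2 -> H2
  lookup 115.88.176.2: bits 0111001101011000101100000000 walk d0:H0→d1:-→d2:-→d3:-→d4:-→d5:-→d6:-→d7:-→d8:-→d9:-→d10:-→d11:-→d12:-→d13:-→d14:-→d15:-→d16:-→d17:-→d18:-→d19:-→d20:-→d21:-→d22:-→d23:-→d24:-→d25:-→d26:-→d27:-→d28:H2 -> H2
  - 0.0.0.0/0 clear@0
  + 25.218.91.0/24 (H0) depth=24
  lookup 115.88.176.1: bits 0111001101011000101100000000 walk d0:-→d1:-→d2:-→d3:-→d4:-→d5:-→d6:-→d7:-→d8:-→d9:-→d10:-→d11:-→d12:-→d13:-→d14:-→d15:-→d16:-→d17:-→d18:-→d19:-→d20:-→d21:-→d22:-→d23:-→d24:-→d25:-→d26:-→d27:-→d28:H2 -> H2
  lookup 115.88.176.17: bits 011100110101100010110000000 walk d0:-→d1:-→d2:-→d3:-→d4:-→d5:-→d6:-→d7:-→d8:-→d9:-→d10:-→d11:-→d12:-→d13:-→d14:-→d15:-→d16:-→d17:-→d18:-→d19:-→d20:-→d21:-→d22:-→d23:-→d24:-→d25:-→d26:-→d27:- -> no-route
  + 0.0.0.0/0 (H1) depth=0
  + 26.110.76.58/32 (H2) depth=32
  + 168.192.0.0/16 (H2) depth=16

== LOOKUPS ==
["H2","H2","H2","no-route"]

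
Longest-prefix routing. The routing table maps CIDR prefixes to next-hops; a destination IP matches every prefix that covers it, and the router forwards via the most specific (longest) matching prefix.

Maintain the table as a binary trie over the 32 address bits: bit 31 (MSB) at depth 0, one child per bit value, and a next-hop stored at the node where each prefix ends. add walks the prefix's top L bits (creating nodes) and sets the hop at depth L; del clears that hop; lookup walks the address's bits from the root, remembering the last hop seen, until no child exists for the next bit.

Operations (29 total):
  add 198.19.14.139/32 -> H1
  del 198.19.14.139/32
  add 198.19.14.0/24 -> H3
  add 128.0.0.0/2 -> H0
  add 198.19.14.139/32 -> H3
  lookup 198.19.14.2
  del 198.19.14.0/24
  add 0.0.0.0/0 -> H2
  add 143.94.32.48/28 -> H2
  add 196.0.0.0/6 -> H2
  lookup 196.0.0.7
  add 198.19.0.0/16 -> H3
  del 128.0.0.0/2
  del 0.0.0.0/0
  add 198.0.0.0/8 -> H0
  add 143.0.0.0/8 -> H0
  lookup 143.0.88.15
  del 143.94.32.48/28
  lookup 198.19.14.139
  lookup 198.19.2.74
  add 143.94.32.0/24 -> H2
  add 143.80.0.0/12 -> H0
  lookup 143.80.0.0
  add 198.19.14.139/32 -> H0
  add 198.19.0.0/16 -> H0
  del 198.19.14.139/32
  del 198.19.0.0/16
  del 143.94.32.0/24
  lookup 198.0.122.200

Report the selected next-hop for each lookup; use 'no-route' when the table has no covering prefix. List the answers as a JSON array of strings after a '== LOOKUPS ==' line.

Trace:
  + 198.19.14.139/32 (H1) depth=32
  - 198.19.14.139/32 clear@32
  + 198.19.14.0/24 (H3) depth=24
  + 128.0.0.0/2 (H0) depth=2
  + 198.19.14.139/32 (H3) depth=32
  Q 198.19.14.2: descend 110001100001001100001110 ; hops seen [H3] ; pick H3
  - 198.19.14.0/24 clear@24
  + 0.0.0.0/0 (H2) depth=0
  + 143.94.32.48/28 (H2) depth=28
  + 196.0.0.0/6 (H2) depth=6
  Q 196.0.0.7: descend 110001 ; hops seen [H2,H2] ; pick H2
  + 198.19.0.0/16 (H3) depth=16
  - 128.0.0.0/2 clear@2
  - 0.0.0.0/0 clear@0
  + 198.0.0.0/8 (H0) depth=8
  + 143.0.0.0/8 (H0) depth=8
  Q 143.0.88.15: descend 100011110 ; hops seen [H0] ; pick H0
  - 143.94.32.48/28 clear@28
  Q 198.19.14.139: descend 11000110000100110000111010001011 ; hops seen [H2,H0,H3,H3] ; pick H3
  Q 198.19.2.74: descend 11000110000100110000 ; hops seen [H2,H0,H3] ; pick H3
  + 143.94.32.0/24 (H2) depth=24
  + 143.80.0.0/12 (H0) depth=12
  Q 143.80.0.0: descend 100011110101 ; hops seen [H0,H0] ; pick H0
  + 198.19.14.139/32 (H0) depth=32
  + 198.19.0.0/16 (H0) depth=16
  - 198.19.14.139/32 clear@32
  - 198.19.0.0/16 clear@16
  - 143.94.32.0/24 clear@24
  Q 198.0.122.200: descend 11000110000 ; hops seen [H2,H0] ; pick H0

== LOOKUPS ==
["H3","H2","H0","H3","H3","H0","H0"]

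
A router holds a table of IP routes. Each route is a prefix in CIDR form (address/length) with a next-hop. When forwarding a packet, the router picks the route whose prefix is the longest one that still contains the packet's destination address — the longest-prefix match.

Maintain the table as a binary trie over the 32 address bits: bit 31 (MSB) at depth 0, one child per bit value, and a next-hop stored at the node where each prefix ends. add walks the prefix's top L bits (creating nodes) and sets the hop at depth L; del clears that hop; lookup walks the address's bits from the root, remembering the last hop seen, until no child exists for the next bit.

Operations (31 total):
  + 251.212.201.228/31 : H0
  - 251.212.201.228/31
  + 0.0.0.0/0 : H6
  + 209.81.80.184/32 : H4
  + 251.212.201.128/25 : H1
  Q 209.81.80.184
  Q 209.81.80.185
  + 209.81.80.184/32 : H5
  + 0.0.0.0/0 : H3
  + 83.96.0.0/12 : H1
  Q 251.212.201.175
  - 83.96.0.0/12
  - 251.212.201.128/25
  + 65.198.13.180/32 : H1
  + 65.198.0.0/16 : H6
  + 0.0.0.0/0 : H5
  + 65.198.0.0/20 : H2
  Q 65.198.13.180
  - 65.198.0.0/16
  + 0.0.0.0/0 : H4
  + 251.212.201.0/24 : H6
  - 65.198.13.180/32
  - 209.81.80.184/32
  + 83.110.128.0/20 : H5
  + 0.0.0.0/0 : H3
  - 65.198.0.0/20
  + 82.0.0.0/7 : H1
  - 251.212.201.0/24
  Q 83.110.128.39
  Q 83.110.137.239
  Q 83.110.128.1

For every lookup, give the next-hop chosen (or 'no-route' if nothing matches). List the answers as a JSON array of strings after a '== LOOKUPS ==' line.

Apply in order:
  + 251.212.201.228/31 (H0) depth=31
  - 251.212.201.228/31 clear@31
  + 0.0.0.0/0 (H6) depth=0
  + 209.81.80.184/32 (H4) depth=32
  + 251.212.201.128/25 (H1) depth=25
  lookup 209.81.80.184: bits 11010001010100010101000010111000 walk d0:H6→d1:-→d2:-→d3:-→d4:-→d5:-→d6:-→d7:-→d8:-→d9:-→d10:-→d11:-→d12:-→d13:-→d14:-→d15:-→d16:-→d17:-→d18:-→d19:-→d20:-→d21:-→d22:-→d23:-→d24:-→d25:-→d26:-→d27:-→d28:-→d29:-→d30:-→d31:-→d32:H4 -> H4
  lookup 209.81.80.185: bits 1101000101010001010100001011100 walk d0:H6→d1:-→d2:-→d3:-→d4:-→d5:-→d6:-→d7:-→d8:-→d9:-→d10:-→d11:-→d12:-→d13:-→d14:-→d15:-→d16:-→d17:-→d18:-→d19:-→d20:-→d21:-→d22:-→d23:-→d24:-→d25:-→d26:-→d27:-→d28:-→d29:-→d30:-→d31:- -> H6
  + 209.81.80.184/32 (H5) depth=32
  + 0.0.0.0/0 (H3) depth=0
  + 83.96.0.0/12 (H1) depth=12
  lookup 251.212.201.175: bits 1111101111010100110010011 walk d0:H3→d1:-→d2:-→d3:-→d4:-→d5:-→d6:-→d7:-→d8:-→d9:-→d10:-→d11:-→d12:-→d13:-→d14:-→d15:-→d16:-→d17:-→d18:-→d19:-→d20:-→d21:-→d22:-→d23:-→d24:-→d25:H1 -> H1
  - 83.96.0.0/12 clear@12
  - 251.212.201.128/25 clear@25
  + 65.198.13.180/32 (H1) depth=32
  + 65.198.0.0/16 (H6) depth=16
  + 0.0.0.0/0 (H5) depth=0
  + 65.198.0.0/20 (H2) depth=20
  lookup 65.198.13.180: bits 01000001110001100000110110110100 walk d0:H5→d1:-→d2:-→d3:-→d4:-→d5:-→d6:-→d7:-→d8:-→d9:-→d10:-→d11:-→d12:-→d13:-→d14:-→d15:-→d16:H6→d17:-→d18:-→d19:-→d20:H2→d21:-→d22:-→d23:-→d24:-→d25:-→d26:-→d27:-→d28:-→d29:-→d30:-→d31:-→d32:H1 -> H1
  - 65.198.0.0/16 clear@16
  + 0.0.0.0/0 (H4) depth=0
  + 251.212.201.0/24 (H6) depth=24
  - 65.198.13.180/32 clear@32
  - 209.81.80.184/32 clear@32
  + 83.110.128.0/20 (H5) depth=20
  + 0.0.0.0/0 (H3) depth=0
  - 65.198.0.0/20 clear@20
  + 82.0.0.0/7 (H1) depth=7
  - 251.212.201.0/24 clear@24
  lookup 83.110.128.39: bits 01010011011011101000 walk d0:H3→d1:-→d2:-→d3:-→d4:-→d5:-→d6:-→d7:H1→d8:-→d9:-→d10:-→d11:-→d12:-→d13:-→d14:-→d15:-→d16:-→d17:-→d18:-→d19:-→d20:H5 -> H5
  lookup 83.110.137.239: bits 01010011011011101000 walk d0:H3→d1:-→d2:-→d3:-→d4:-→d5:-→d6:-→d7:H1→d8:-→d9:-→d10:-→d11:-→d12:-→d13:-→d14:-→d15:-→d16:-→d17:-→d18:-→d19:-→d20:H5 -> H5
  lookup 83.110.128.1: bits 01010011011011101000 walk d0:H3→d1:-→d2:-→d3:-→d4:-→d5:-→d6:-→d7:H1→d8:-→d9:-→d10:-→d11:-→d12:-→d13:-→d14:-→d15:-→d16:-→d17:-→d18:-→d19:-→d20:H5 -> H5

== LOOKUPS ==
["H4","H6","H1","H1","H5","H5","H5"]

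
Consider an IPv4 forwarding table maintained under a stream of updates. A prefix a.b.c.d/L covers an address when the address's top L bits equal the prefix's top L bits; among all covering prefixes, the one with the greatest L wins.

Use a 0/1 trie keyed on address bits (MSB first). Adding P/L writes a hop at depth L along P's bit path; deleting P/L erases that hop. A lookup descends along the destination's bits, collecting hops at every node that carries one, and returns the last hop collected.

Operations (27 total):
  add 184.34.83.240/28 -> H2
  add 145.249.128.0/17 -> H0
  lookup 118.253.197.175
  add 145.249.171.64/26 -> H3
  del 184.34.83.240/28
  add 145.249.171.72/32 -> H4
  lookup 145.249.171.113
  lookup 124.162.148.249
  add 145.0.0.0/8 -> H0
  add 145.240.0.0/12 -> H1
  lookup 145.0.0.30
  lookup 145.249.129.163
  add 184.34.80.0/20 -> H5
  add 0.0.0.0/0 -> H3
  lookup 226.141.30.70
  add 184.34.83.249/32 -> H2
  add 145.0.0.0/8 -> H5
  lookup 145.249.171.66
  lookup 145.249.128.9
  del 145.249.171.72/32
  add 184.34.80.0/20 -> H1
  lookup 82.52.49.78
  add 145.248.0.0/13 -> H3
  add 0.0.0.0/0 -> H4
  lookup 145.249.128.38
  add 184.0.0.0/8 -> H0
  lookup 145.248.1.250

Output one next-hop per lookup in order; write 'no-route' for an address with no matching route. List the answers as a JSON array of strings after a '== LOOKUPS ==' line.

Apply in order:
  + 184.34.83.240/28 (H2) depth=28
  + 145.249.128.0/17 (H0) depth=17
  lookup 118.253.197.175: bits ε walk d0:- -> no-route
  + 145.249.171.64/26 (H3) depth=26
  del 184.34.83.240/28 (clear depth 28)
  + 145.249.171.72/32 (H4) depth=32
  lookup 145.249.171.113: bits 10010001111110011010101101 walk d0:-→d1:-→d2:-→d3:-→d4:-→d5:-→d6:-→d7:-→d8:-→d9:-→d10:-→d11:-→d12:-→d13:-→d14:-→d15:-→d16:-→d17:H0→d18:-→d19:-→d20:-→d21:-→d22:-→d23:-→d24:-→d25:-→d26:H3 -> H3
  lookup 124.162.148.249: bits ε walk d0:- -> no-route
  + 145.0.0.0/8 (H0) depth=8
  + 145.240.0.0/12 (H1) depth=12
  lookup 145.0.0.30: bits 10010001 walk d0:-→d1:-→d2:-→d3:-→d4:-→d5:-→d6:-→d7:-→d8:H0 -> H0
  lookup 145.249.129.163: bits 100100011111100110 walk d0:-→d1:-→d2:-→d3:-→d4:-→d5:-→d6:-→d7:-→d8:H0→d9:-→d10:-→d11:-→d12:H1→d13:-→d14:-→d15:-→d16:-→d17:H0→d18:- -> H0
  + 184.34.80.0/20 (H5) depth=20
  + 0.0.0.0/0 (H3) depth=0
  lookup 226.141.30.70: bits 1 walk d0:H3→d1:- -> H3
  + 184.34.83.249/32 (H2) depth=32
  + 145.0.0.0/8 (H5) depth=8
  lookup 145.249.171.66: bits 1001000111111001101010110100 walk d0:H3→d1:-→d2:-→d3:-→d4:-→d5:-→d6:-→d7:-→d8:H5→d9:-→d10:-→d11:-→d12:H1→d13:-→d14:-→d15:-→d16:-→d17:H0→d18:-→d19:-→d20:-→d21:-→d22:-→d23:-→d24:-→d25:-→d26:H3→d27:-→d28:- -> H3
  lookup 145.249.128.9: bits 100100011111100110 walk d0:H3→d1:-→d2:-→d3:-→d4:-→d5:-→d6:-→d7:-→d8:H5→d9:-→d10:-→d11:-→d12:H1→d13:-→d14:-→d15:-→d16:-→d17:H0→d18:- -> H0
  del 145.249.171.72/32 (clear depth 32)
  + 184.34.80.0/20 (H1) depth=20
  lookup 82.52.49.78: bits ε walk d0:H3 -> H3
  + 145.248.0.0/13 (H3) depth=13
  + 0.0.0.0/0 (H4) depth=0
  lookup 145.249.128.38: bits 100100011111100110 walk d0:H4→d1:-→d2:-→d3:-→d4:-→d5:-→d6:-→d7:-→d8:H5→d9:-→d10:-→d11:-→d12:H1→d13:H3→d14:-→d15:-→d16:-→d17:H0→d18:- -> H0
  + 184.0.0.0/8 (H0) depth=8
  lookup 145.248.1.250: bits 100100011111100 walk d0:H4→d1:-→d2:-→d3:-→d4:-→d5:-→d6:-→d7:-→d8:H5→d9:-→d10:-→d11:-→d12:H1→d13:H3→d14:-→d15:- -> H3

== LOOKUPS ==
["no-route","H3","no-route","H0","H0","H3","H3","H0","H3","H0","H3"]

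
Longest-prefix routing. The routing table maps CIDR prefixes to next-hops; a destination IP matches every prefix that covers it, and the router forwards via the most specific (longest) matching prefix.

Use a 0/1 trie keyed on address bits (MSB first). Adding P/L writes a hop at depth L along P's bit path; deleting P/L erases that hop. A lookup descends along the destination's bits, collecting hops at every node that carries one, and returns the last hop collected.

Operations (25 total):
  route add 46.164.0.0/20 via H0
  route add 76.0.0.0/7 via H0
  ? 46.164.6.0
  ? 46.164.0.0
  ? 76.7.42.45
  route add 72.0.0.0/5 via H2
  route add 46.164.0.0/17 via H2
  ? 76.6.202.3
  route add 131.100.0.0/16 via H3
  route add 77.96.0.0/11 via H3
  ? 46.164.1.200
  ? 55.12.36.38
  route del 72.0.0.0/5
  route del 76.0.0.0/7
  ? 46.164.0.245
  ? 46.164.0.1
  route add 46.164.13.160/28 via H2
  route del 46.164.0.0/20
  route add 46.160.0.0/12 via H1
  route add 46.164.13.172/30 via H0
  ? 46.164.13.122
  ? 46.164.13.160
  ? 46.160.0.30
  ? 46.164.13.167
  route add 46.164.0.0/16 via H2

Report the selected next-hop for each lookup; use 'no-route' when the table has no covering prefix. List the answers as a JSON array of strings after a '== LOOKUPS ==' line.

Trace:
  + 46.164.0.0/20 (H0) depth=20
  + 76.0.0.0/7 (H0) depth=7
  Q 46.164.6.0: descend 00101110101001000000 ; hops seen [H0] ; pick H0
  Q 46.164.0.0: descend 00101110101001000000 ; hops seen [H0] ; pick H0
  Q 76.7.42.45: descend 0100110 ; hops seen [H0] ; pick H0
  + 72.0.0.0/5 (H2) depth=5
  + 46.164.0.0/17 (H2) depth=17
  Q 76.6.202.3: descend 0100110 ; hops seen [H2,H0] ; pick H0
  + 131.100.0.0/16 (H3) depth=16
  + 77.96.0.0/11 (H3) depth=11
  Q 46.164.1.200: descend 00101110101001000000 ; hops seen [H2,H0] ; pick H0
  Q 55.12.36.38: descend 001 ; hops seen [∅] ; pick no-route
  del 72.0.0.0/5 (clear depth 5)
  del 76.0.0.0/7 (clear depth 7)
  Q 46.164.0.245: descend 00101110101001000000 ; hops seen [H2,H0] ; pick H0
  Q 46.164.0.1: descend 00101110101001000000 ; hops seen [H2,H0] ; pick H0
  + 46.164.13.160/28 (H2) depth=28
  del 46.164.0.0/20 (clear depth 20)
  + 46.160.0.0/12 (H1) depth=12
  + 46.164.13.172/30 (H0) depth=30
  Q 46.164.13.122: descend 001011101010010000001101 ; hops seen [H1,H2] ; pick H2
  Q 46.164.13.160: descend 0010111010100100000011011010 ; hops seen [H1,H2,H2] ; pick H2
  Q 46.160.0.30: descend 0010111010100 ; hops seen [H1] ; pick H1
  Q 46.164.13.167: descend 0010111010100100000011011010 ; hops seen [H1,H2,H2] ; pick H2
  + 46.164.0.0/16 (H2) depth=16

== LOOKUPS ==
["H0","H0","H0","H0","H0","no-route","H0","H0","H2","H2","H1","H2"]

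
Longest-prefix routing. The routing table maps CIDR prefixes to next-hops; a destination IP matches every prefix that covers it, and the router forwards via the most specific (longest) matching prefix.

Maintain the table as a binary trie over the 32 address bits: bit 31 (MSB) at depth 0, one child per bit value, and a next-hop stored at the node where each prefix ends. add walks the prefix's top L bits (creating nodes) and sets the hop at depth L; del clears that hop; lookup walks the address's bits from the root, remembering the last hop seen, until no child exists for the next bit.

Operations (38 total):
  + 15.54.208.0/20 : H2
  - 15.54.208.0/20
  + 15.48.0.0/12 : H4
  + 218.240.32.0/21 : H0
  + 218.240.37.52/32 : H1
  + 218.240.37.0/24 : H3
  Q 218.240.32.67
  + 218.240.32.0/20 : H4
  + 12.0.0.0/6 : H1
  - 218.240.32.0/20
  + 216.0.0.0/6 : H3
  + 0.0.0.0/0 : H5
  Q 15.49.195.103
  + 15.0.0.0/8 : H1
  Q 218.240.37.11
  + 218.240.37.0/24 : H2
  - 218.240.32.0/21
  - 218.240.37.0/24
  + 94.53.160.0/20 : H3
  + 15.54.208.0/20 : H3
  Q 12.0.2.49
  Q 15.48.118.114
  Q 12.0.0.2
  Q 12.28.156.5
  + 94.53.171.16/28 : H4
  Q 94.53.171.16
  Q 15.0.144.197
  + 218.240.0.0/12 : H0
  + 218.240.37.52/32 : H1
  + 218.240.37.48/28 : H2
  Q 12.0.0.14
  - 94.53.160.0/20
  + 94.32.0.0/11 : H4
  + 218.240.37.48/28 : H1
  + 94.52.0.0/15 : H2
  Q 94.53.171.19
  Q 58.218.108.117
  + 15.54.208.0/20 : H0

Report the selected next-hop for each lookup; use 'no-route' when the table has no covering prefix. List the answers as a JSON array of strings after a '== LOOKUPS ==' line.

Apply in order:
  + 15.54.208.0/20 (H2) depth=20
  del 15.54.208.0/20 (clear depth 20)
  + 15.48.0.0/12 (H4) depth=12
  + 218.240.32.0/21 (H0) depth=21
  + 218.240.37.52/32 (H1) depth=32
  + 218.240.37.0/24 (H3) depth=24
  lookup 218.240.32.67: bits 110110101111000000100 walk d0:-→d1:-→d2:-→d3:-→d4:-→d5:-→d6:-→d7:-→d8:-→d9:-→d10:-→d11:-→d12:-→d13:-→d14:-→d15:-→d16:-→d17:-→d18:-→d19:-→d20:-→d21:H0 -> H0
  + 218.240.32.0/20 (H4) depth=20
  + 12.0.0.0/6 (H1) depth=6
  del 218.240.32.0/20 (clear depth 20)
  + 216.0.0.0/6 (H3) depth=6
  + 0.0.0.0/0 (H5) depth=0
  lookup 15.49.195.103: bits 0000111100110 walk d0:H5→d1:-→d2:-→d3:-→d4:-→d5:-→d6:H1→d7:-→d8:-→d9:-→d10:-→d11:-→d12:H4→d13:- -> H4
  + 15.0.0.0/8 (H1) depth=8
  lookup 218.240.37.11: bits 11011010111100000010010100 walk d0:H5→d1:-→d2:-→d3:-→d4:-→d5:-→d6:H3→d7:-→d8:-→d9:-→d10:-→d11:-→d12:-→d13:-→d14:-→d15:-→d16:-→d17:-→d18:-→d19:-→d20:-→d21:H0→d22:-→d23:-→d24:H3→d25:-→d26:- -> H3
  + 218.240.37.0/24 (H2) depth=24
  del 218.240.32.0/21 (clear depth 21)
  del 218.240.37.0/24 (clear depth 24)
  + 94.53.160.0/20 (H3) depth=20
  + 15.54.208.0/20 (H3) depth=20
  lookup 12.0.2.49: bits 000011 walk d0:H5→d1:-→d2:-→d3:-→d4:-→d5:-→d6:H1 -> H1
  lookup 15.48.118.114: bits 0000111100110 walk d0:H5→d1:-→d2:-→d3:-→d4:-→d5:-→d6:H1→d7:-→d8:H1→d9:-→d10:-→d11:-→d12:H4→d13:- -> H4
  lookup 12.0.0.2: bits 000011 walk d0:H5→d1:-→d2:-→d3:-→d4:-→d5:-→d6:H1 -> H1
  lookup 12.28.156.5: bits 000011 walk d0:H5→d1:-→d2:-→d3:-→d4:-→d5:-→d6:H1 -> H1
  + 94.53.171.16/28 (H4) depth=28
  lookup 94.53.171.16: bits 0101111000110101101010110001 walk d0:H5→d1:-→d2:-→d3:-→d4:-→d5:-→d6:-→d7:-→d8:-→d9:-→d10:-→d11:-→d12:-→d13:-→d14:-→d15:-→d16:-→d17:-→d18:-→d19:-→d20:H3→d21:-→d22:-→d23:-→d24:-→d25:-→d26:-→d27:-→d28:H4 -> H4
  lookup 15.0.144.197: bits 0000111100 walk d0:H5→d1:-→d2:-→d3:-→d4:-→d5:-→d6:H1→d7:-→d8:H1→d9:-→d10:- -> H1
  + 218.240.0.0/12 (H0) depth=12
  + 218.240.37.52/32 (H1) depth=32
  + 218.240.37.48/28 (H2) depth=28
  lookup 12.0.0.14: bits 000011 walk d0:H5→d1:-→d2:-→d3:-→d4:-→d5:-→d6:H1 -> H1
  del 94.53.160.0/20 (clear depth 20)
  + 94.32.0.0/11 (H4) depth=11
  + 218.240.37.48/28 (H1) depth=28
  + 94.52.0.0/15 (H2) depth=15
  lookup 94.53.171.19: bits 0101111000110101101010110001 walk d0:H5→d1:-→d2:-→d3:-→d4:-→d5:-→d6:-→d7:-→d8:-→d9:-→d10:-→d11:H4→d12:-→d13:-→d14:-→d15:H2→d16:-→d17:-→d18:-→d19:-→d20:-→d21:-→d22:-→d23:-→d24:-→d25:-→d26:-→d27:-→d28:H4 -> H4
  lookup 58.218.108.117: bits 00 walk d0:H5→d1:-→d2:- -> H5
  + 15.54.208.0/20 (H0) depth=20

== LOOKUPS ==
["H0","H4","H3","H1","H4","H1","H1","H4","H1","H1","H4","H5"]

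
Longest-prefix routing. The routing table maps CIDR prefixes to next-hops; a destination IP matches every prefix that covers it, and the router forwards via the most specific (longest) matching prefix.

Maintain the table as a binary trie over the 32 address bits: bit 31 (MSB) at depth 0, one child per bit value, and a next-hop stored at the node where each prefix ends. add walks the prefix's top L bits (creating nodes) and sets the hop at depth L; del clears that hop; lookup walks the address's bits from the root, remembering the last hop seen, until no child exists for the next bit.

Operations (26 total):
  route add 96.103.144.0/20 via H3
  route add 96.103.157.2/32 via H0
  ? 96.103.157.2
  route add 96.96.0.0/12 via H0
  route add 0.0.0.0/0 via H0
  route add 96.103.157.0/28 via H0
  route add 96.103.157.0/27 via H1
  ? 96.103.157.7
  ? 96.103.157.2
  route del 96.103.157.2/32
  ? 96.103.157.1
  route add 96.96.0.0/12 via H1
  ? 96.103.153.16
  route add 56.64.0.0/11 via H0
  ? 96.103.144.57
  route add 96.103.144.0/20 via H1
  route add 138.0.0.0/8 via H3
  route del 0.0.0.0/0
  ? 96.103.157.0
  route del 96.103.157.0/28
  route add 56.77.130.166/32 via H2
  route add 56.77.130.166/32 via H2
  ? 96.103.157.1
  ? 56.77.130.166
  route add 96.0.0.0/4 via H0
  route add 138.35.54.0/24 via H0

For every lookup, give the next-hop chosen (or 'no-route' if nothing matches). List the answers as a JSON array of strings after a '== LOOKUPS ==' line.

Trace:
  add 96.103.144.0/20 -> H3 at depth 20
  add 96.103.157.2/32 -> H0 at depth 32
  Q 96.103.157.2: descend 01100000011001111001110100000010 ; hops seen [H3,H0] ; pick H0
  add 96.96.0.0/12 -> H0 at depth 12
  add 0.0.0.0/0 -> H0 at depth 0
  add 96.103.157.0/28 -> H0 at depth 28
  add 96.103.157.0/27 -> H1 at depth 27
  Q 96.103.157.7: descend 01100000011001111001110100000 ; hops seen [H0,H0,H3,H1,H0] ; pick H0
  Q 96.103.157.2: descend 01100000011001111001110100000010 ; hops seen [H0,H0,H3,H1,H0,H0] ; pick H0
  - 96.103.157.2/32 clear@32
  Q 96.103.157.1: descend 011000000110011110011101000000 ; hops seen [H0,H0,H3,H1,H0] ; pick H0
  add 96.96.0.0/12 -> H1 at depth 12
  Q 96.103.153.16: descend 011000000110011110011 ; hops seen [H0,H1,H3] ; pick H3
  add 56.64.0.0/11 -> H0 at depth 11
  Q 96.103.144.57: descend 01100000011001111001 ; hops seen [H0,H1,H3] ; pick H3
  add 96.103.144.0/20 -> H1 at depth 20
  add 138.0.0.0/8 -> H3 at depth 8
  - 0.0.0.0/0 clear@0
  Q 96.103.157.0: descend 011000000110011110011101000000 ; hops seen [H1,H1,H1,H0] ; pick H0
  - 96.103.157.0/28 clear@28
  add 56.77.130.166/32 -> H2 at depth 32
  add 56.77.130.166/32 -> H2 at depth 32
  Q 96.103.157.1: descend 011000000110011110011101000000 ; hops seen [H1,H1,H1] ; pick H1
  Q 56.77.130.166: descend 00111000010011011000001010100110 ; hops seen [H0,H2] ; pick H2
  add 96.0.0.0/4 -> H0 at depth 4
  add 138.35.54.0/24 -> H0 at depth 24

== LOOKUPS ==
["H0","H0","H0","H0","H3","H3","H0","H1","H2"]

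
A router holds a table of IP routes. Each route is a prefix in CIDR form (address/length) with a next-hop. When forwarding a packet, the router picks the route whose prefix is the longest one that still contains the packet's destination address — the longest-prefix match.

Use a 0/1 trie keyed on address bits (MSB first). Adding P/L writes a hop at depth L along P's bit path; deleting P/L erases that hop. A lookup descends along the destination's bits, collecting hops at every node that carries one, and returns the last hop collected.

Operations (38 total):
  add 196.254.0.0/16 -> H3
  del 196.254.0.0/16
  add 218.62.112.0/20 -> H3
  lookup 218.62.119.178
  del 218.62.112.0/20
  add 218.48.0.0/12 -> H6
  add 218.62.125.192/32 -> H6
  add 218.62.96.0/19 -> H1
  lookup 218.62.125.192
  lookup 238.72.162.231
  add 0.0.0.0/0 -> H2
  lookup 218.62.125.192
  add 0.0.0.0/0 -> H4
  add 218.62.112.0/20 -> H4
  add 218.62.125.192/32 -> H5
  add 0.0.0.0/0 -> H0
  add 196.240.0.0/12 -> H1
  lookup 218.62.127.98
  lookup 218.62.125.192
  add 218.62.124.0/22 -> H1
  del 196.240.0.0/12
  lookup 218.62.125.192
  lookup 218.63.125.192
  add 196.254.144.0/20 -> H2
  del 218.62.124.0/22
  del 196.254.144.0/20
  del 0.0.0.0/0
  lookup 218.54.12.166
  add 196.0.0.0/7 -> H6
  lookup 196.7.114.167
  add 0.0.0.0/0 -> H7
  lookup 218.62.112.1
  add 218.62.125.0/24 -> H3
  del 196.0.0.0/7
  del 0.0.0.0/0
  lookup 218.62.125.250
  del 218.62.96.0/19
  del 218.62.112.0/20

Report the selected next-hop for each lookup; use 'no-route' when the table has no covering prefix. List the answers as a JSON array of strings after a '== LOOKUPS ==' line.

Trace:
  add 196.254.0.0/16 -> H3 at depth 16
  - 196.254.0.0/16 clear@16
  add 218.62.112.0/20 -> H3 at depth 20
  lookup 218.62.119.178: bits 11011010001111100111 walk d0:-→d1:-→d2:-→d3:-→d4:-→d5:-→d6:-→d7:-→d8:-→d9:-→d10:-→d11:-→d12:-→d13:-→d14:-→d15:-→d16:-→d17:-→d18:-→d19:-→d20:H3 -> H3
  - 218.62.112.0/20 clear@20
  add 218.48.0.0/12 -> H6 at depth 12
  add 218.62.125.192/32 -> H6 at depth 32
  add 218.62.96.0/19 -> H1 at depth 19
  lookup 218.62.125.192: bits 11011010001111100111110111000000 walk d0:-→d1:-→d2:-→d3:-→d4:-→d5:-→d6:-→d7:-→d8:-→d9:-→d10:-→d11:-→d12:H6→d13:-→d14:-→d15:-→d16:-→d17:-→d18:-→d19:H1→d20:-→d21:-→d22:-→d23:-→d24:-→d25:-→d26:-→d27:-→d28:-→d29:-→d30:-→d31:-→d32:H6 -> H6
  lookup 238.72.162.231: bits 11 walk d0:-→d1:-→d2:- -> no-route
  add 0.0.0.0/0 -> H2 at depth 0
  lookup 218.62.125.192: bits 11011010001111100111110111000000 walk d0:H2→d1:-→d2:-→d3:-→d4:-→d5:-→d6:-→d7:-→d8:-→d9:-→d10:-→d11:-→d12:H6→d13:-→d14:-→d15:-→d16:-→d17:-→d18:-→d19:H1→d20:-→d21:-→d22:-→d23:-→d24:-→d25:-→d26:-→d27:-→d28:-→d29:-→d30:-→d31:-→d32:H6 -> H6
  add 0.0.0.0/0 -> H4 at depth 0
  add 218.62.112.0/20 -> H4 at depth 20
  add 218.62.125.192/32 -> H5 at depth 32
  add 0.0.0.0/0 -> H0 at depth 0
  add 196.240.0.0/12 -> H1 at depth 12
  lookup 218.62.127.98: bits 1101101000111110011111 walk d0:H0→d1:-→d2:-→d3:-→d4:-→d5:-→d6:-→d7:-→d8:-→d9:-→d10:-→d11:-→d12:H6→d13:-→d14:-→d15:-→d16:-→d17:-→d18:-→d19:H1→d20:H4→d21:-→d22:- -> H4
  lookup 218.62.125.192: bits 11011010001111100111110111000000 walk d0:H0→d1:-→d2:-→d3:-→d4:-→d5:-→d6:-→d7:-→d8:-→d9:-→d10:-→d11:-→d12:H6→d13:-→d14:-→d15:-→d16:-→d17:-→d18:-→d19:H1→d20:H4→d21:-→d22:-→d23:-→d24:-→d25:-→d26:-→d27:-→d28:-→d29:-→d30:-→d31:-→d32:H5 -> H5
  add 218.62.124.0/22 -> H1 at depth 22
  - 196.240.0.0/12 clear@12
  lookup 218.62.125.192: bits 11011010001111100111110111000000 walk d0:H0→d1:-→d2:-→d3:-→d4:-→d5:-→d6:-→d7:-→d8:-→d9:-→d10:-→d11:-→d12:H6→d13:-→d14:-→d15:-→d16:-→d17:-→d18:-→d19:H1→d20:H4→d21:-→d22:H1→d23:-→d24:-→d25:-→d26:-→d27:-→d28:-→d29:-→d30:-→d31:-→d32:H5 -> H5
  lookup 218.63.125.192: bits 110110100011111 walk d0:H0→d1:-→d2:-→d3:-→d4:-→d5:-→d6:-→d7:-→d8:-→d9:-→d10:-→d11:-→d12:H6→d13:-→d14:-→d15:- -> H6
  add 196.254.144.0/20 -> H2 at depth 20
  - 218.62.124.0/22 clear@22
  - 196.254.144.0/20 clear@20
  - 0.0.0.0/0 clear@0
  lookup 218.54.12.166: bits 110110100011 walk d0:-→d1:-→d2:-→d3:-→d4:-→d5:-→d6:-→d7:-→d8:-→d9:-→d10:-→d11:-→d12:H6 -> H6
  add 196.0.0.0/7 -> H6 at depth 7
  lookup 196.7.114.167: bits 11000100 walk d0:-→d1:-→d2:-→d3:-→d4:-→d5:-→d6:-→d7:H6→d8:- -> H6
  add 0.0.0.0/0 -> H7 at depth 0
  lookup 218.62.112.1: bits 11011010001111100111 walk d0:H7→d1:-→d2:-→d3:-→d4:-→d5:-→d6:-→d7:-→d8:-→d9:-→d10:-→d11:-→d12:H6→d13:-→d14:-→d15:-→d16:-→d17:-→d18:-→d19:H1→d20:H4 -> H4
  add 218.62.125.0/24 -> H3 at depth 24
  - 196.0.0.0/7 clear@7
  - 0.0.0.0/0 clear@0
  lookup 218.62.125.250: bits 11011010001111100111110111 walk d0:-→d1:-→d2:-→d3:-→d4:-→d5:-→d6:-→d7:-→d8:-→d9:-→d10:-→d11:-→d12:H6→d13:-→d14:-→d15:-→d16:-→d17:-→d18:-→d19:H1→d20:H4→d21:-→d22:-→d23:-→d24:H3→d25:-→d26:- -> H3
  - 218.62.96.0/19 clear@19
  - 218.62.112.0/20 clear@20

== LOOKUPS ==
["H3","H6","no-route","H6","H4","H5","H5","H6","H6","H6","H4","H3"]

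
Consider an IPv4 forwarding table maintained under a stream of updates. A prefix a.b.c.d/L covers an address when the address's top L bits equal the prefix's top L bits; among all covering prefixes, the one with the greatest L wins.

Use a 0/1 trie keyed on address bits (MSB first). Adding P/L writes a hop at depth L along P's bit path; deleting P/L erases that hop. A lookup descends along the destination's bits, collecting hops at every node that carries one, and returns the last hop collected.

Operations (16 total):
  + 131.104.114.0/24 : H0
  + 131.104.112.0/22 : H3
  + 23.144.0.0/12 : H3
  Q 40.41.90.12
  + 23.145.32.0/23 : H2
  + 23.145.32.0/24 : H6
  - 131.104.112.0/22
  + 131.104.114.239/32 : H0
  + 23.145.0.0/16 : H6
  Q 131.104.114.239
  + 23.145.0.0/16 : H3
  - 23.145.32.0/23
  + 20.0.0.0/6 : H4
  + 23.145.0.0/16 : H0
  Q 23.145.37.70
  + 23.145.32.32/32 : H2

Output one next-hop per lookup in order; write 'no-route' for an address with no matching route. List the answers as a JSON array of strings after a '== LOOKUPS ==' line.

Process each operation:
  + 131.104.114.0/24 (H0) depth=24
  + 131.104.112.0/22 (H3) depth=22
  + 23.144.0.0/12 (H3) depth=12
  Q 40.41.90.12: descend 00 ; hops seen [∅] ; pick no-route
  + 23.145.32.0/23 (H2) depth=23
  + 23.145.32.0/24 (H6) depth=24
  - 131.104.112.0/22 clear@22
  + 131.104.114.239/32 (H0) depth=32
  + 23.145.0.0/16 (H6) depth=16
  Q 131.104.114.239: descend 10000011011010000111001011101111 ; hops seen [H0,H0] ; pick H0
  + 23.145.0.0/16 (H3) depth=16
  - 23.145.32.0/23 clear@23
  + 20.0.0.0/6 (H4) depth=6
  + 23.145.0.0/16 (H0) depth=16
  Q 23.145.37.70: descend 000101111001000100100 ; hops seen [H4,H3,H0] ; pick H0
  + 23.145.32.32/32 (H2) depth=32

== LOOKUPS ==
["no-route","H0","H0"]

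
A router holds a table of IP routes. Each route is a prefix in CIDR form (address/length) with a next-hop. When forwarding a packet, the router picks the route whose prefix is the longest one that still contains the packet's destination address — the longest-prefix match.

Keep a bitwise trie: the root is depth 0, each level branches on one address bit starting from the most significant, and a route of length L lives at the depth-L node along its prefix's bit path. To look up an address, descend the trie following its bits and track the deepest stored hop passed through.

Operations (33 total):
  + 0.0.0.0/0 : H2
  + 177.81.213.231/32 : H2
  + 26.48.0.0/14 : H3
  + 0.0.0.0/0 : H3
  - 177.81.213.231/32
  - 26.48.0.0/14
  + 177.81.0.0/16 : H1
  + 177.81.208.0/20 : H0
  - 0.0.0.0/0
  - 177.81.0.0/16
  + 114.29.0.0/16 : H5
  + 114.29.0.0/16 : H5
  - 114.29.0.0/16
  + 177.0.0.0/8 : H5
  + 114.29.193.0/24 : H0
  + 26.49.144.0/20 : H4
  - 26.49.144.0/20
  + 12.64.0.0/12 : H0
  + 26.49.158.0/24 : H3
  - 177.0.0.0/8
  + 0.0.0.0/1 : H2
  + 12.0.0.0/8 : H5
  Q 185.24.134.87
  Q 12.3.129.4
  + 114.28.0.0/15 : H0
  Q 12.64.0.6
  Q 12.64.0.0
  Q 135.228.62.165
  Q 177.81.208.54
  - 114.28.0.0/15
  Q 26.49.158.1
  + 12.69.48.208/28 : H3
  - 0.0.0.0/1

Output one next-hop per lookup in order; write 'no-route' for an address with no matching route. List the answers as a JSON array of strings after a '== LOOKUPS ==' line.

Process each operation:
  add 0.0.0.0/0 -> H2 at depth 0
  add 177.81.213.231/32 -> H2 at depth 32
  add 26.48.0.0/14 -> H3 at depth 14
  add 0.0.0.0/0 -> H3 at depth 0
  del 177.81.213.231/32 (clear depth 32)
  del 26.48.0.0/14 (clear depth 14)
  add 177.81.0.0/16 -> H1 at depth 16
  add 177.81.208.0/20 -> H0 at depth 20
  del 0.0.0.0/0 (clear depth 0)
  del 177.81.0.0/16 (clear depth 16)
  add 114.29.0.0/16 -> H5 at depth 16
  add 114.29.0.0/16 -> H5 at depth 16
  del 114.29.0.0/16 (clear depth 16)
  add 177.0.0.0/8 -> H5 at depth 8
  add 114.29.193.0/24 -> H0 at depth 24
  add 26.49.144.0/20 -> H4 at depth 20
  del 26.49.144.0/20 (clear depth 20)
  add 12.64.0.0/12 -> H0 at depth 12
  add 26.49.158.0/24 -> H3 at depth 24
  del 177.0.0.0/8 (clear depth 8)
  add 0.0.0.0/1 -> H2 at depth 1
  add 12.0.0.0/8 -> H5 at depth 8
  ? 185.24.134.87  path d0:-→d1:-→d2:-→d3:-→d4:-  best=no-route
  ? 12.3.129.4  path d0:-→d1:H2→d2:-→d3:-→d4:-→d5:-→d6:-→d7:-→d8:H5→d9:-  best=H5
  add 114.28.0.0/15 -> H0 at depth 15
  ? 12.64.0.6  path d0:-→d1:H2→d2:-→d3:-→d4:-→d5:-→d6:-→d7:-→d8:H5→d9:-→d10:-→d11:-→d12:H0  best=H0
  ? 12.64.0.0  path d0:-→d1:H2→d2:-→d3:-→d4:-→d5:-→d6:-→d7:-→d8:H5→d9:-→d10:-→d11:-→d12:H0  best=H0
  ? 135.228.62.165  path d0:-→d1:-→d2:-  best=no-route
  ? 177.81.208.54  path d0:-→d1:-→d2:-→d3:-→d4:-→d5:-→d6:-→d7:-→d8:-→d9:-→d10:-→d11:-→d12:-→d13:-→d14:-→d15:-→d16:-→d17:-→d18:-→d19:-→d20:H0→d21:-  best=H0
  del 114.28.0.0/15 (clear depth 15)
  ? 26.49.158.1  path d0:-→d1:H2→d2:-→d3:-→d4:-→d5:-→d6:-→d7:-→d8:-→d9:-→d10:-→d11:-→d12:-→d13:-→d14:-→d15:-→d16:-→d17:-→d18:-→d19:-→d20:-→d21:-→d22:-→d23:-→d24:H3  best=H3
  add 12.69.48.208/28 -> H3 at depth 28
  del 0.0.0.0/1 (clear depth 1)

== LOOKUPS ==
["no-route","H5","H0","H0","no-route","H0","H3"]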